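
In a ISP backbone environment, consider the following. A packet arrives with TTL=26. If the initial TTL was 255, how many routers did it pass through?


Given: initial TTL = 255, received TTL = 26
Hops = initial TTL - received TTL
Hops = 255 - 26 = 229

229


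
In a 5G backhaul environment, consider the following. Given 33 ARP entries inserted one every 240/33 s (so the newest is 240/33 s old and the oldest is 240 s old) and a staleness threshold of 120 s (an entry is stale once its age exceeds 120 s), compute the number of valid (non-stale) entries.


Ages are k * 240/33 s for k = 1..33 (spacing = 7.2727 s).
Entry k is valid iff k * 240/33 <= 120 iff k <= 33 * 120 / 240 = 16.5000
n_valid = floor(16.5000) = 16
(n_stale = 33 - 16 = 17)

16


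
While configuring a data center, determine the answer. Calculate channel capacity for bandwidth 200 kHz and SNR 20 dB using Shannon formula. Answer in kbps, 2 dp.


Given: B = 200 kHz, SNR = 20 dB
SNR linear = 10^(20/10) = 100
1 + SNR = 101
log2(101) = 6.6582114828
C = 200 * 1000 * 6.6582114828 = 1331642.2966 bps
C = 1331.642297 kbps -> 1331.64 kbps (2 dp)

1331.64


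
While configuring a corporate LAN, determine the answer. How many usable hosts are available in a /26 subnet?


Given: subnet mask /26
Host bits = 32 - 26 = 6
Total addresses = 2^6 = 64
Usable hosts = 64 - 2 (network + broadcast) = 62

62


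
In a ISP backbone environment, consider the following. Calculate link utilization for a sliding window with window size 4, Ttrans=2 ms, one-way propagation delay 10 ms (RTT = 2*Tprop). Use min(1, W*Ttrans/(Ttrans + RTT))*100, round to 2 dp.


Given: W = 4, Ttrans = 2 ms, RTT = 20 ms (= 2 * Tprop, Tprop = 10 ms)
Cycle time = Ttrans + RTT = 2 + 20 = 22 ms (first packet sent until its ACK returns)
W * Ttrans = 4 * 2 = 8 ms of sending per cycle
W * Ttrans / (Ttrans + RTT) = 8 / 22 = 0.363636
U = min(1, 0.363636) = 0.363636
U% = 36.36%

36.36


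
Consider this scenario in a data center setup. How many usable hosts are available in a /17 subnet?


Given: subnet mask /17
Host bits = 32 - 17 = 15
Total addresses = 2^15 = 32768
Usable hosts = 32768 - 2 (network + broadcast) = 32766

32766


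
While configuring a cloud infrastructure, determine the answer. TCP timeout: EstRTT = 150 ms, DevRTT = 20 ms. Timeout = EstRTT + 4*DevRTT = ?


Given: EstRTT = 150 ms, DevRTT = 20 ms
Timeout = EstRTT + 4 * DevRTT
4 * DevRTT = 4 * 20 = 80
Timeout = 150 + 80 = 230 ms

230


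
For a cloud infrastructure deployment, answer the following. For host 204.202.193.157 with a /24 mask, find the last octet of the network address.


Given: IP = 204.202.193.157, prefix = /24
Subnet mask = 255.255.255.0
Last octet of IP: 157
Last octet of mask: 0
Network last octet = 157 AND 0 = 0

0


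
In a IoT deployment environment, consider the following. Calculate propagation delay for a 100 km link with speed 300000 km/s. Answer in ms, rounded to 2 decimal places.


Given: distance = 100 km, speed = 300000 km/s
Delay = distance / speed = 100 / 300000 seconds
Delay in ms = 100 * 1000 / 300000
Delay = 0.3333 ms
Rounded to 2 dp = 0.33 ms

0.33


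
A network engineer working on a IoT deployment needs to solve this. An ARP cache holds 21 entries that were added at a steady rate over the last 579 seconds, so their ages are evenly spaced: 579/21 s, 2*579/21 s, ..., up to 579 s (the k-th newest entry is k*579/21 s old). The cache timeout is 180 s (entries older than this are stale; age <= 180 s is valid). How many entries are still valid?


Ages are k * 579/21 s for k = 1..21 (spacing = 27.5714 s).
Entry k is valid iff k * 579/21 <= 180 iff k <= 21 * 180 / 579 = 6.5285
n_valid = floor(6.5285) = 6
(n_stale = 21 - 6 = 15)

6


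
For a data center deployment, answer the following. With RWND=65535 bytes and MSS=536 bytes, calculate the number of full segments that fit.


Given: RWND = 65535 bytes, MSS = 536 bytes
Full segments = floor(RWND / MSS)
Full segments = floor(65535 / 536)
Full segments = floor(122.2668) = 122

122


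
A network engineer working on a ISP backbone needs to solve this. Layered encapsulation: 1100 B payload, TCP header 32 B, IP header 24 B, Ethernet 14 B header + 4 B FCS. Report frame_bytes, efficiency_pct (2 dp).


TCP segment = 1100 + 32 = 1132 B
IP packet = 1132 + 24 = 1156 B
Ethernet frame = 1156 + 14 + 4 = 1174 B
Efficiency = app / frame = 1100 / 1174 = 0.936968 = 93.6968% -> 93.70% (2 dp)

1174, 93.70


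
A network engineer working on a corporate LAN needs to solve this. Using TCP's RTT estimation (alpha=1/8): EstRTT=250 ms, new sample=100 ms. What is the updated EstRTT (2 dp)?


Given: EstRTT = 250 ms, SampleRTT = 100 ms, alpha = 1/8
New EstRTT = (1 - alpha) * EstRTT + alpha * SampleRTT
(7/8) * 250 = 218.75
(1/8) * 100 = 12.5
New EstRTT = 218.75 + 12.5 = 231.25 ms -> 231.25 ms (2 dp)

231.25


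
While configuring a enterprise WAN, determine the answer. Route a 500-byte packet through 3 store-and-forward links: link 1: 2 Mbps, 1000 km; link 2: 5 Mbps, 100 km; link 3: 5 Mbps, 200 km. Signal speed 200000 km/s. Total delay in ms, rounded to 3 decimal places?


Packet = 500 bytes = 4000 bits. Store-and-forward: sum (t_trans + t_prop) per link.
Link 1: t_trans = 4000/(2*10^6) s = 2.0000 ms; t_prop = 1000/200000 s = 5.0000 ms; subtotal = 7.0000 ms
Link 2: t_trans = 4000/(5*10^6) s = 0.8000 ms; t_prop = 100/200000 s = 0.5000 ms; subtotal = 1.3000 ms
Link 3: t_trans = 4000/(5*10^6) s = 0.8000 ms; t_prop = 200/200000 s = 1.0000 ms; subtotal = 1.8000 ms
End-to-end = 7.0000 + 1.3000 + 1.8000 = 10.1000 ms -> 10.100 ms (3 dp)

10.100


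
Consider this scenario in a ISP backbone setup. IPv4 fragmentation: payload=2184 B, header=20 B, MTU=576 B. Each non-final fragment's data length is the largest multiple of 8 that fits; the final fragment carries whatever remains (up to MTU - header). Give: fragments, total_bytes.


Max data per non-final fragment = floor((MTU - header)/8)*8 = floor((576 - 20)/8)*8 = floor(556/8)*8 = 552 B
Final fragment needs no 8-byte alignment: it can carry up to MTU - header = 556 B
Non-final fragments needed = ceil((payload - 556) / 552) = ceil(1628/552) = ceil(2.9493) = 3
Number of fragments = 3 + 1 = 4
Fragment sizes (data): 3 * 552 B + 528 B (last, 528 <= 556 OK)
Total bytes sent = payload + n_frags * header = 2184 + 4*20 = 2184 + 80 = 2264 B

4, 2264


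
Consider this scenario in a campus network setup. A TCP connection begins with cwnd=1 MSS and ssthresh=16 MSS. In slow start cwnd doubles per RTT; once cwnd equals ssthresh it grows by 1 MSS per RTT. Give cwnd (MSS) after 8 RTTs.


RTT 0: cwnd = 1 MSS (initial)
RTT 1: cwnd = 2 MSS (slow start, doubled)
RTT 2: cwnd = 4 MSS (slow start, doubled)
RTT 3: cwnd = 8 MSS (slow start, doubled)
RTT 4: cwnd = 16 MSS (slow start, doubled)
RTT 5: cwnd = 17 MSS (congestion avoidance, +1)
RTT 6: cwnd = 18 MSS (congestion avoidance, +1)
RTT 7: cwnd = 19 MSS (congestion avoidance, +1)
RTT 8: cwnd = 20 MSS (congestion avoidance, +1)

20


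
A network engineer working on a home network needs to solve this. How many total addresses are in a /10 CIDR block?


Given: CIDR prefix /10
Host bits = 32 - 10 = 22
Total addresses = 2^22 = 4194304

4194304


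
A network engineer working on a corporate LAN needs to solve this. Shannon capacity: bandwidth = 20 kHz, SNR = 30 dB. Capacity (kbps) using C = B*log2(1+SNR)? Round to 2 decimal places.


Given: B = 20 kHz, SNR = 30 dB
SNR linear = 10^(30/10) = 1000
1 + SNR = 1001
log2(1001) = 9.9672262588
C = 20 * 1000 * 9.9672262588 = 199344.5252 bps
C = 199.344525 kbps -> 199.34 kbps (2 dp)

199.34


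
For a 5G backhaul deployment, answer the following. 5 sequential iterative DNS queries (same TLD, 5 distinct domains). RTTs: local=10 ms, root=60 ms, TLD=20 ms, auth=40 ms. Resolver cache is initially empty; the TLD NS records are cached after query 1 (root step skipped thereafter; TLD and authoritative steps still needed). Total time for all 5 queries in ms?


Lookup 1 (cold cache): local + root + TLD + auth = 10 + 60 + 20 + 40 = 130 ms
Lookups 2..5 (TLD NS cached -> skip root; new domain -> still ask TLD and auth): local + TLD + auth = 10 + 20 + 40 = 70 ms each
Remaining 4 lookups: 4 * 70 = 280 ms
Total = 130 + 280 = 410 ms

410


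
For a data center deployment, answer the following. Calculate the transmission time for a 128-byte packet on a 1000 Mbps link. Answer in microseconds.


Given: packet = 128 bytes, bandwidth = 1000 Mbps
Packet in bits = 128 * 8 = 1024 bits
Bandwidth = 1000 * 10^6 = 1000000000 bps
Time = 1024 / 1000000000 seconds
Time in us = 1024 * 10^6 / 1000000000 = 1.024

1.024


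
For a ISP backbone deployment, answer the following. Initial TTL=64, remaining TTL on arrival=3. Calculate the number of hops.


Given: initial TTL = 64, received TTL = 3
Hops = initial TTL - received TTL
Hops = 64 - 3 = 61

61


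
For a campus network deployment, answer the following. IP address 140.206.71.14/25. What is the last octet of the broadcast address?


Given: IP = 140.206.71.14, prefix = /25
Host bits = 32 - 25 = 7
Network last octet = 14 AND mask = 0
Host part size = 2^7 - 1 = 127
Broadcast last octet = 0 OR 127 = 127

127


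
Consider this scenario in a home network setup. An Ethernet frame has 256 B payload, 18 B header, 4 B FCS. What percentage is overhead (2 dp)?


Given: payload = 256 B, header = 18 B, trailer = 4 B
Overhead bytes = header + trailer = 18 + 4 = 22
Total frame = payload + overhead = 256 + 22 = 278
Overhead % = 22 / 278 * 100 = 7.9137% -> 7.91% (2 dp)

7.91


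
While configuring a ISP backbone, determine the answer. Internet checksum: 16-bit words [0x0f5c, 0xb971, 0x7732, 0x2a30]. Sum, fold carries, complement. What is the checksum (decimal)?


Given words: [0x0f5c, 0xb971, 0x7732, 0x2a30]
Step 1: Sum all words
Raw sum = 3932 + 47473 + 30514 + 10800 = 92719
Step 2: Fold carry: (27183 + 1) = 27184
One's complement = ~27184 & 0xFFFF = 38351

38351


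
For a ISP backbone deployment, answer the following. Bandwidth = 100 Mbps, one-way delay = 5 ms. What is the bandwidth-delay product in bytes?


Given: bandwidth = 100 Mbps, delay = 5 ms
BDP in bits = 100 * 10^6 * 5 / 1000
BDP in bits = 500000
BDP in bytes = 500000 / 8 = 62500

62500


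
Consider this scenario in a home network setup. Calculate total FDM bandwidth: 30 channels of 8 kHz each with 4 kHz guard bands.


Given: 30 channels, 8 kHz each, guard = 4 kHz
Channel bandwidth = 30 * 8 = 240 kHz
Guard bands = 29 gaps * 4 kHz = 116 kHz
Total = 240 + 116 = 356 kHz

356


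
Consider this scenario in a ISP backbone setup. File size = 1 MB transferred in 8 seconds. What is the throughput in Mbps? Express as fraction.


Given: file = 1 MB, time = 8 s
File in Mb = 1 * 8 = 8 Mb
Throughput = 8 / 8 Mbps
Throughput = 1 Mbps

1


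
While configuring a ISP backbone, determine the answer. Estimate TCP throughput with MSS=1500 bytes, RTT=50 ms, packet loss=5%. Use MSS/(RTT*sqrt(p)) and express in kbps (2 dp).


Given: MSS = 1500 bytes, RTT = 50 ms, loss = 5%
RTT in seconds = 50 / 1000 = 0.05
Loss rate = 5% = 0.05
sqrt(loss) = sqrt(0.05) = 0.223606797750
Throughput (bytes/s) = 1500 / (0.05 * 0.223606797750) = 134164.0786
Throughput (kbps) = 134164.0786 * 8 / 1000 = 1073.312629 -> 1073.31 kbps (2 dp)

1073.31


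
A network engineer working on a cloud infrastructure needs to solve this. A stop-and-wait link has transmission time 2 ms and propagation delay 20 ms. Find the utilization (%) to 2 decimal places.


Given: Ttrans = 2 ms, Tprop = 20 ms
RTT = 2 * Tprop = 2 * 20 = 40 ms
U = Ttrans / (Ttrans + RTT)
U = 2 / (2 + 40)
U = 2 / 42 = 0.047619
U% = 4.76%

4.76


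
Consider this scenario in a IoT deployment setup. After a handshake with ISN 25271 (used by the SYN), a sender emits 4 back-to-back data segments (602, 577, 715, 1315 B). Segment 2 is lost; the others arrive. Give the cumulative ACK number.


SYN uses sequence number 25271; first data byte = ISN + 1 = 25272.
Segment 1: SEQ = 25272, len = 602 B, covers [25272, 25873]
Segment 2: SEQ = 25874, len = 577 B, covers [25874, 26450] [LOST]
Segment 3: SEQ = 26451, len = 715 B, covers [26451, 27165]
Segment 4: SEQ = 27166, len = 1315 B, covers [27166, 28480]
In-order data received: bytes [25272, 25873] (segments 1..1).
Segment 2 missing -> gap begins at byte 25874; later segments buffered out of order.
Cumulative ACK = next expected in-order byte = 25272 + 602 = 25874

25874


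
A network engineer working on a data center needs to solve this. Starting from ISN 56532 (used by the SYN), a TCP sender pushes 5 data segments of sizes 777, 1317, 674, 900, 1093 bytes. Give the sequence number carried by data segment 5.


The SYN occupies sequence number ISN = 56532, so the first data byte is ISN + 1 = 56533.
SEQ of data segment i = (ISN + 1) + sum of payload sizes of segments 1..i-1.
Segment 1: SEQ = 56533, payload = 777 bytes
Segment 2: SEQ = 57310, payload = 1317 bytes
Segment 3: SEQ = 58627, payload = 674 bytes
Segment 4: SEQ = 59301, payload = 900 bytes
Segment 5: SEQ = 60201, payload = 1093 bytes
SEQ of segment 5 = 56533 + 777 + 1317 + 674 + 900 = 60201

60201


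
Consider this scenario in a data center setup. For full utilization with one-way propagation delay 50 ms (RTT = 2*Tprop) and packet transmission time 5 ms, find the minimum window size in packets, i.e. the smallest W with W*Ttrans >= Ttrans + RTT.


Given: Ttrans = 5 ms, RTT = 100 ms (= 2 * Tprop, Tprop = 50 ms)
Time until first ACK returns = Ttrans + RTT = 5 + 100 = 105 ms
Need W * Ttrans >= Ttrans + RTT  ->  W >= (Ttrans + RTT) / Ttrans
(Ttrans + RTT) / Ttrans = 105 / 5 = 21
W_min = ceil(21) = 21

21


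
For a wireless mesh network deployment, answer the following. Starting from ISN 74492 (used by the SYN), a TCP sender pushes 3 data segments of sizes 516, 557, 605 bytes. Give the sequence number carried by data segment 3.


The SYN occupies sequence number ISN = 74492, so the first data byte is ISN + 1 = 74493.
SEQ of data segment i = (ISN + 1) + sum of payload sizes of segments 1..i-1.
Segment 1: SEQ = 74493, payload = 516 bytes
Segment 2: SEQ = 75009, payload = 557 bytes
Segment 3: SEQ = 75566, payload = 605 bytes
SEQ of segment 3 = 74493 + 516 + 557 = 75566

75566


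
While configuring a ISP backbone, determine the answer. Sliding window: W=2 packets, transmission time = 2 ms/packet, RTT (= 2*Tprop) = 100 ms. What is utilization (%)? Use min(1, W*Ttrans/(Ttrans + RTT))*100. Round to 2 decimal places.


Given: W = 2, Ttrans = 2 ms, RTT = 100 ms (= 2 * Tprop, Tprop = 50 ms)
Cycle time = Ttrans + RTT = 2 + 100 = 102 ms (first packet sent until its ACK returns)
W * Ttrans = 2 * 2 = 4 ms of sending per cycle
W * Ttrans / (Ttrans + RTT) = 4 / 102 = 0.039216
U = min(1, 0.039216) = 0.039216
U% = 3.92%

3.92


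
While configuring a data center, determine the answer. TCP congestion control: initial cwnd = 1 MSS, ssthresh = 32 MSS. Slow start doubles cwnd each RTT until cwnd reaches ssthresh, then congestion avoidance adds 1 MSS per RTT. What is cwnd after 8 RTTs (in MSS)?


RTT 0: cwnd = 1 MSS (initial)
RTT 1: cwnd = 2 MSS (slow start, doubled)
RTT 2: cwnd = 4 MSS (slow start, doubled)
RTT 3: cwnd = 8 MSS (slow start, doubled)
RTT 4: cwnd = 16 MSS (slow start, doubled)
RTT 5: cwnd = 32 MSS (slow start, doubled)
RTT 6: cwnd = 33 MSS (congestion avoidance, +1)
RTT 7: cwnd = 34 MSS (congestion avoidance, +1)
RTT 8: cwnd = 35 MSS (congestion avoidance, +1)

35


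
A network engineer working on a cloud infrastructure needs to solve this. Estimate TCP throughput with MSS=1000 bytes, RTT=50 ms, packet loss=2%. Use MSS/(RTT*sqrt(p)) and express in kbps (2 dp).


Given: MSS = 1000 bytes, RTT = 50 ms, loss = 2%
RTT in seconds = 50 / 1000 = 0.05
Loss rate = 2% = 0.02
sqrt(loss) = sqrt(0.02) = 0.141421356237
Throughput (bytes/s) = 1000 / (0.05 * 0.141421356237) = 141421.3562
Throughput (kbps) = 141421.3562 * 8 / 1000 = 1131.370850 -> 1131.37 kbps (2 dp)

1131.37


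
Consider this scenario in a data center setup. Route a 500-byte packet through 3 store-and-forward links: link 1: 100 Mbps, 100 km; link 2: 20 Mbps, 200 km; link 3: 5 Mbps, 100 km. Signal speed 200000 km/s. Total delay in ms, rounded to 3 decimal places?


Packet = 500 bytes = 4000 bits. Store-and-forward: sum (t_trans + t_prop) per link.
Link 1: t_trans = 4000/(100*10^6) s = 0.0400 ms; t_prop = 100/200000 s = 0.5000 ms; subtotal = 0.5400 ms
Link 2: t_trans = 4000/(20*10^6) s = 0.2000 ms; t_prop = 200/200000 s = 1.0000 ms; subtotal = 1.2000 ms
Link 3: t_trans = 4000/(5*10^6) s = 0.8000 ms; t_prop = 100/200000 s = 0.5000 ms; subtotal = 1.3000 ms
End-to-end = 0.5400 + 1.2000 + 1.3000 = 3.0400 ms -> 3.040 ms (3 dp)

3.040


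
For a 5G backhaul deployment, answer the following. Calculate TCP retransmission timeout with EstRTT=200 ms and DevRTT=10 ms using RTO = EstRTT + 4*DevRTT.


Given: EstRTT = 200 ms, DevRTT = 10 ms
Timeout = EstRTT + 4 * DevRTT
4 * DevRTT = 4 * 10 = 40
Timeout = 200 + 40 = 240 ms

240


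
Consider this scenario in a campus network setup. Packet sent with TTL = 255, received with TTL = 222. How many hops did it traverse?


Given: initial TTL = 255, received TTL = 222
Hops = initial TTL - received TTL
Hops = 255 - 222 = 33

33


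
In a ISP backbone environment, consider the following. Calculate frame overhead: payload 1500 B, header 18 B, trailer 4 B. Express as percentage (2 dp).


Given: payload = 1500 B, header = 18 B, trailer = 4 B
Overhead bytes = header + trailer = 18 + 4 = 22
Total frame = payload + overhead = 1500 + 22 = 1522
Overhead % = 22 / 1522 * 100 = 1.4455% -> 1.45% (2 dp)

1.45


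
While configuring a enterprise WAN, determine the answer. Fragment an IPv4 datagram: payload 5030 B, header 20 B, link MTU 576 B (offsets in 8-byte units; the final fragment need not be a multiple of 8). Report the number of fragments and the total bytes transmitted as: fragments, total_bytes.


Max data per non-final fragment = floor((MTU - header)/8)*8 = floor((576 - 20)/8)*8 = floor(556/8)*8 = 552 B
Final fragment needs no 8-byte alignment: it can carry up to MTU - header = 556 B
Non-final fragments needed = ceil((payload - 556) / 552) = ceil(4474/552) = ceil(8.1051) = 9
Number of fragments = 9 + 1 = 10
Fragment sizes (data): 9 * 552 B + 62 B (last, 62 <= 556 OK)
Total bytes sent = payload + n_frags * header = 5030 + 10*20 = 5030 + 200 = 5230 B

10, 5230


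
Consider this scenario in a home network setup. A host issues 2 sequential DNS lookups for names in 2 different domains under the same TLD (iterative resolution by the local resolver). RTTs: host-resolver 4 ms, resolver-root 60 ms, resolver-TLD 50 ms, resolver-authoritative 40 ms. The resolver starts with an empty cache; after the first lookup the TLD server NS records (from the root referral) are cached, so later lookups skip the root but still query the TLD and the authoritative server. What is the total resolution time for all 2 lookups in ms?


Lookup 1 (cold cache): local + root + TLD + auth = 4 + 60 + 50 + 40 = 154 ms
Lookups 2..2 (TLD NS cached -> skip root; new domain -> still ask TLD and auth): local + TLD + auth = 4 + 50 + 40 = 94 ms each
Remaining 1 lookups: 1 * 94 = 94 ms
Total = 154 + 94 = 248 ms

248


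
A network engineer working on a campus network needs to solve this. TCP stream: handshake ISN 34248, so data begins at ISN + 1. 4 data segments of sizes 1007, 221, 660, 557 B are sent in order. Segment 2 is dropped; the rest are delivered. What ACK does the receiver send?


SYN uses sequence number 34248; first data byte = ISN + 1 = 34249.
Segment 1: SEQ = 34249, len = 1007 B, covers [34249, 35255]
Segment 2: SEQ = 35256, len = 221 B, covers [35256, 35476] [LOST]
Segment 3: SEQ = 35477, len = 660 B, covers [35477, 36136]
Segment 4: SEQ = 36137, len = 557 B, covers [36137, 36693]
In-order data received: bytes [34249, 35255] (segments 1..1).
Segment 2 missing -> gap begins at byte 35256; later segments buffered out of order.
Cumulative ACK = next expected in-order byte = 34249 + 1007 = 35256

35256


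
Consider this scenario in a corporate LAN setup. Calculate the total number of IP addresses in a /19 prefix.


Given: CIDR prefix /19
Host bits = 32 - 19 = 13
Total addresses = 2^13 = 8192

8192


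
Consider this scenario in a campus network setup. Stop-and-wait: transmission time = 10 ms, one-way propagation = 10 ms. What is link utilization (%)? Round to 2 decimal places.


Given: Ttrans = 10 ms, Tprop = 10 ms
RTT = 2 * Tprop = 2 * 10 = 20 ms
U = Ttrans / (Ttrans + RTT)
U = 10 / (10 + 20)
U = 10 / 30 = 0.333333
U% = 33.33%

33.33


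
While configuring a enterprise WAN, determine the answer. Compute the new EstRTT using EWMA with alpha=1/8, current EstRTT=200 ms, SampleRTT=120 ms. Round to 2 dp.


Given: EstRTT = 200 ms, SampleRTT = 120 ms, alpha = 1/8
New EstRTT = (1 - alpha) * EstRTT + alpha * SampleRTT
(7/8) * 200 = 175
(1/8) * 120 = 15
New EstRTT = 175 + 15 = 190 ms -> 190.00 ms (2 dp)

190.00


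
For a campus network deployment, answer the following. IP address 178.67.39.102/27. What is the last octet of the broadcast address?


Given: IP = 178.67.39.102, prefix = /27
Host bits = 32 - 27 = 5
Network last octet = 102 AND mask = 96
Host part size = 2^5 - 1 = 31
Broadcast last octet = 96 OR 31 = 127

127


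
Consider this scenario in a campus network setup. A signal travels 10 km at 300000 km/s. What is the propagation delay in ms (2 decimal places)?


Given: distance = 10 km, speed = 300000 km/s
Delay = distance / speed = 10 / 300000 seconds
Delay in ms = 10 * 1000 / 300000
Delay = 0.0333 ms
Rounded to 2 dp = 0.03 ms

0.03


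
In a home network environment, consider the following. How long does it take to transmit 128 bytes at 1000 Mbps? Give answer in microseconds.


Given: packet = 128 bytes, bandwidth = 1000 Mbps
Packet in bits = 128 * 8 = 1024 bits
Bandwidth = 1000 * 10^6 = 1000000000 bps
Time = 1024 / 1000000000 seconds
Time in us = 1024 * 10^6 / 1000000000 = 1.024

1.024


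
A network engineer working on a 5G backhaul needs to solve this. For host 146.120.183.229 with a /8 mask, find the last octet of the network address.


Given: IP = 146.120.183.229, prefix = /8
Subnet mask = 255.0.0.0
Last octet of IP: 229
Last octet of mask: 0
Network last octet = 229 AND 0 = 0

0


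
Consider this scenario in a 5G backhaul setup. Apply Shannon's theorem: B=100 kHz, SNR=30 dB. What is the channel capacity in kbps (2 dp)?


Given: B = 100 kHz, SNR = 30 dB
SNR linear = 10^(30/10) = 1000
1 + SNR = 1001
log2(1001) = 9.9672262588
C = 100 * 1000 * 9.9672262588 = 996722.6259 bps
C = 996.722626 kbps -> 996.72 kbps (2 dp)

996.72


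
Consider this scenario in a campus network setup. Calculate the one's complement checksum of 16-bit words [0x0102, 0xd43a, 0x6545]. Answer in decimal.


Given words: [0x0102, 0xd43a, 0x6545]
Step 1: Sum all words
Raw sum = 258 + 54330 + 25925 = 80513
Step 2: Fold carry: (14977 + 1) = 14978
One's complement = ~14978 & 0xFFFF = 50557

50557


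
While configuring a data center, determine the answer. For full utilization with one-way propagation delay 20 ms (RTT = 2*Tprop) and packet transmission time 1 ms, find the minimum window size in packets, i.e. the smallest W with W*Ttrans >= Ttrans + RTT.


Given: Ttrans = 1 ms, RTT = 40 ms (= 2 * Tprop, Tprop = 20 ms)
Time until first ACK returns = Ttrans + RTT = 1 + 40 = 41 ms
Need W * Ttrans >= Ttrans + RTT  ->  W >= (Ttrans + RTT) / Ttrans
(Ttrans + RTT) / Ttrans = 41 / 1 = 41
W_min = ceil(41) = 41

41


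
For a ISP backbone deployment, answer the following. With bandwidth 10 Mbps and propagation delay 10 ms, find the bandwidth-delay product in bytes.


Given: bandwidth = 10 Mbps, delay = 10 ms
BDP in bits = 10 * 10^6 * 10 / 1000
BDP in bits = 100000
BDP in bytes = 100000 / 8 = 12500

12500


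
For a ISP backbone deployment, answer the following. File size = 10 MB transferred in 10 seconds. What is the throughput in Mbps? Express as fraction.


Given: file = 10 MB, time = 10 s
File in Mb = 10 * 8 = 80 Mb
Throughput = 80 / 10 Mbps
Throughput = 8 Mbps

8


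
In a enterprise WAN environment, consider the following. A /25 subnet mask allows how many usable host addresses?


Given: subnet mask /25
Host bits = 32 - 25 = 7
Total addresses = 2^7 = 128
Usable hosts = 128 - 2 (network + broadcast) = 126

126


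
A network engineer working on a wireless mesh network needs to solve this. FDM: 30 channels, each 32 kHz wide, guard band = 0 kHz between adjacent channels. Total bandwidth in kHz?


Given: 30 channels, 32 kHz each, guard = 0 kHz
Channel bandwidth = 30 * 32 = 960 kHz
Guard bands = 29 gaps * 0 kHz = 0 kHz
Total = 960 + 0 = 960 kHz

960


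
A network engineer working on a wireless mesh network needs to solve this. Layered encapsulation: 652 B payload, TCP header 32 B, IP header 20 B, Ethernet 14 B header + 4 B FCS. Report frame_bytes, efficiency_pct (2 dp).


TCP segment = 652 + 32 = 684 B
IP packet = 684 + 20 = 704 B
Ethernet frame = 704 + 14 + 4 = 722 B
Efficiency = app / frame = 652 / 722 = 0.903047 = 90.3047% -> 90.30% (2 dp)

722, 90.30


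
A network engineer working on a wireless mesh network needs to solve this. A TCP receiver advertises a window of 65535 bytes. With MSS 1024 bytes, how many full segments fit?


Given: RWND = 65535 bytes, MSS = 1024 bytes
Full segments = floor(RWND / MSS)
Full segments = floor(65535 / 1024)
Full segments = floor(63.999) = 63

63


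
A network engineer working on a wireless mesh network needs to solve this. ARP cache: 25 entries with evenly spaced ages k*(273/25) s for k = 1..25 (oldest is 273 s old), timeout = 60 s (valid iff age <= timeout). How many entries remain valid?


Ages are k * 273/25 s for k = 1..25 (spacing = 10.9200 s).
Entry k is valid iff k * 273/25 <= 60 iff k <= 25 * 60 / 273 = 5.4945
n_valid = floor(5.4945) = 5
(n_stale = 25 - 5 = 20)

5


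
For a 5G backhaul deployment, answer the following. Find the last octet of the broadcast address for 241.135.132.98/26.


Given: IP = 241.135.132.98, prefix = /26
Host bits = 32 - 26 = 6
Network last octet = 98 AND mask = 64
Host part size = 2^6 - 1 = 63
Broadcast last octet = 64 OR 63 = 127

127


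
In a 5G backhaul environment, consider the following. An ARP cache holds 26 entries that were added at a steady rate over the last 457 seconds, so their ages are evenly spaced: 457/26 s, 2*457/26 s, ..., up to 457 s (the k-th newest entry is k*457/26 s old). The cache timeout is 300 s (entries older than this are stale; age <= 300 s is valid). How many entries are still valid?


Ages are k * 457/26 s for k = 1..26 (spacing = 17.5769 s).
Entry k is valid iff k * 457/26 <= 300 iff k <= 26 * 300 / 457 = 17.0678
n_valid = floor(17.0678) = 17
(n_stale = 26 - 17 = 9)

17


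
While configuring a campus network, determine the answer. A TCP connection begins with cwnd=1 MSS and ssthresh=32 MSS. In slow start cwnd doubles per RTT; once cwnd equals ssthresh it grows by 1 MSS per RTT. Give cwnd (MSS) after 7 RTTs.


RTT 0: cwnd = 1 MSS (initial)
RTT 1: cwnd = 2 MSS (slow start, doubled)
RTT 2: cwnd = 4 MSS (slow start, doubled)
RTT 3: cwnd = 8 MSS (slow start, doubled)
RTT 4: cwnd = 16 MSS (slow start, doubled)
RTT 5: cwnd = 32 MSS (slow start, doubled)
RTT 6: cwnd = 33 MSS (congestion avoidance, +1)
RTT 7: cwnd = 34 MSS (congestion avoidance, +1)

34


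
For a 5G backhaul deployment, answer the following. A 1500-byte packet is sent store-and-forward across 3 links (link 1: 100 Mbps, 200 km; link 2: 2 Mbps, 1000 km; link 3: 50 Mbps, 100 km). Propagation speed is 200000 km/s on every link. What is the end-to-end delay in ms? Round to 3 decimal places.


Packet = 1500 bytes = 12000 bits. Store-and-forward: sum (t_trans + t_prop) per link.
Link 1: t_trans = 12000/(100*10^6) s = 0.1200 ms; t_prop = 200/200000 s = 1.0000 ms; subtotal = 1.1200 ms
Link 2: t_trans = 12000/(2*10^6) s = 6.0000 ms; t_prop = 1000/200000 s = 5.0000 ms; subtotal = 11.0000 ms
Link 3: t_trans = 12000/(50*10^6) s = 0.2400 ms; t_prop = 100/200000 s = 0.5000 ms; subtotal = 0.7400 ms
End-to-end = 1.1200 + 11.0000 + 0.7400 = 12.8600 ms -> 12.860 ms (3 dp)

12.860


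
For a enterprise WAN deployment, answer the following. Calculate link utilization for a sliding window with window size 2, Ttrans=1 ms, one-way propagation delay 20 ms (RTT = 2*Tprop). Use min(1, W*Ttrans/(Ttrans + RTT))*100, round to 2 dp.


Given: W = 2, Ttrans = 1 ms, RTT = 40 ms (= 2 * Tprop, Tprop = 20 ms)
Cycle time = Ttrans + RTT = 1 + 40 = 41 ms (first packet sent until its ACK returns)
W * Ttrans = 2 * 1 = 2 ms of sending per cycle
W * Ttrans / (Ttrans + RTT) = 2 / 41 = 0.048780
U = min(1, 0.048780) = 0.048780
U% = 4.88%

4.88


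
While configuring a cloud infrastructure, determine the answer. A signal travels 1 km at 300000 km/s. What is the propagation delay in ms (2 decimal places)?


Given: distance = 1 km, speed = 300000 km/s
Delay = distance / speed = 1 / 300000 seconds
Delay in ms = 1 * 1000 / 300000
Delay = 0.0033 ms
Rounded to 2 dp = 0.00 ms

0.00


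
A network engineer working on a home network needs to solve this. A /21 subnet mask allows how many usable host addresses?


Given: subnet mask /21
Host bits = 32 - 21 = 11
Total addresses = 2^11 = 2048
Usable hosts = 2048 - 2 (network + broadcast) = 2046

2046


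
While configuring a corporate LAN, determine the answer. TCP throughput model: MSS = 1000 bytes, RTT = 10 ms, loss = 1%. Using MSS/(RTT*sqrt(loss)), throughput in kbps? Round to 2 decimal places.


Given: MSS = 1000 bytes, RTT = 10 ms, loss = 1%
RTT in seconds = 10 / 1000 = 0.01
Loss rate = 1% = 0.01
sqrt(loss) = sqrt(0.01) = 0.1
Throughput (bytes/s) = 1000 / (0.01 * 0.1) = 1000000.0000
Throughput (kbps) = 1000000.0000 * 8 / 1000 = 8000.000000 -> 8000.00 kbps (2 dp)

8000.00


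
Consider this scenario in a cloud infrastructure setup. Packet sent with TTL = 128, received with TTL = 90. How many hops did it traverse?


Given: initial TTL = 128, received TTL = 90
Hops = initial TTL - received TTL
Hops = 128 - 90 = 38

38


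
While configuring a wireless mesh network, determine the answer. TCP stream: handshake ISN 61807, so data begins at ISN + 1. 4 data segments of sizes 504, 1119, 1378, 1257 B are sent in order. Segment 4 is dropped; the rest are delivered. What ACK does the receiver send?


SYN uses sequence number 61807; first data byte = ISN + 1 = 61808.
Segment 1: SEQ = 61808, len = 504 B, covers [61808, 62311]
Segment 2: SEQ = 62312, len = 1119 B, covers [62312, 63430]
Segment 3: SEQ = 63431, len = 1378 B, covers [63431, 64808]
Segment 4: SEQ = 64809, len = 1257 B, covers [64809, 66065] [LOST]
In-order data received: bytes [61808, 64808] (segments 1..3).
Segment 4 missing -> gap begins at byte 64809.
Cumulative ACK = next expected in-order byte = 61808 + 504 + 1119 + 1378 = 64809

64809


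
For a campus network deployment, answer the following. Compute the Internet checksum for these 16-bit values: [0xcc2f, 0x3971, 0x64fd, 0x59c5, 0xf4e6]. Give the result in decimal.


Given words: [0xcc2f, 0x3971, 0x64fd, 0x59c5, 0xf4e6]
Step 1: Sum all words
Raw sum = 52271 + 14705 + 25853 + 22981 + 62694 = 178504
Step 2: Fold carry: (47432 + 2) = 47434
One's complement = ~47434 & 0xFFFF = 18101

18101


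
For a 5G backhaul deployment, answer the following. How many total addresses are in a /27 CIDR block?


Given: CIDR prefix /27
Host bits = 32 - 27 = 5
Total addresses = 2^5 = 32

32


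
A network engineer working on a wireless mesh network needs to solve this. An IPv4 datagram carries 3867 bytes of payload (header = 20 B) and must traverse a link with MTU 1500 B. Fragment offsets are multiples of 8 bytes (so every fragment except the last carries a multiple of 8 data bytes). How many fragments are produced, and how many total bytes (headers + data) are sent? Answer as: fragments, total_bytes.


Max data per non-final fragment = floor((MTU - header)/8)*8 = floor((1500 - 20)/8)*8 = floor(1480/8)*8 = 1480 B
Final fragment needs no 8-byte alignment: it can carry up to MTU - header = 1480 B
Non-final fragments needed = ceil((payload - 1480) / 1480) = ceil(2387/1480) = ceil(1.6128) = 2
Number of fragments = 2 + 1 = 3
Fragment sizes (data): 2 * 1480 B + 907 B (last, 907 <= 1480 OK)
Total bytes sent = payload + n_frags * header = 3867 + 3*20 = 3867 + 60 = 3927 B

3, 3927


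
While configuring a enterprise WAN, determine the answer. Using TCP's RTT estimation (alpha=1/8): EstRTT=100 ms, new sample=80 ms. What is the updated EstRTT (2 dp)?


Given: EstRTT = 100 ms, SampleRTT = 80 ms, alpha = 1/8
New EstRTT = (1 - alpha) * EstRTT + alpha * SampleRTT
(7/8) * 100 = 87.5
(1/8) * 80 = 10
New EstRTT = 87.5 + 10 = 97.5 ms -> 97.50 ms (2 dp)

97.50


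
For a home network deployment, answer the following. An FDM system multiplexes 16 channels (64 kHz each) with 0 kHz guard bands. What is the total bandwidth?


Given: 16 channels, 64 kHz each, guard = 0 kHz
Channel bandwidth = 16 * 64 = 1024 kHz
Guard bands = 15 gaps * 0 kHz = 0 kHz
Total = 1024 + 0 = 1024 kHz

1024


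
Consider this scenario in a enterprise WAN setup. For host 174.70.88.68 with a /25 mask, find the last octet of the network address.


Given: IP = 174.70.88.68, prefix = /25
Subnet mask = 255.255.255.128
Last octet of IP: 68
Last octet of mask: 128
Network last octet = 68 AND 128 = 0

0


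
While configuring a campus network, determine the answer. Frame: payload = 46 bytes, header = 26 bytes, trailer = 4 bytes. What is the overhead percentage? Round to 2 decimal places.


Given: payload = 46 B, header = 26 B, trailer = 4 B
Overhead bytes = header + trailer = 26 + 4 = 30
Total frame = payload + overhead = 46 + 30 = 76
Overhead % = 30 / 76 * 100 = 39.4737% -> 39.47% (2 dp)

39.47


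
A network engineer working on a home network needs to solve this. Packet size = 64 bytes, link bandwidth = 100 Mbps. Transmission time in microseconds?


Given: packet = 64 bytes, bandwidth = 100 Mbps
Packet in bits = 64 * 8 = 512 bits
Bandwidth = 100 * 10^6 = 100000000 bps
Time = 512 / 100000000 seconds
Time in us = 512 * 10^6 / 100000000 = 5.12

5.12


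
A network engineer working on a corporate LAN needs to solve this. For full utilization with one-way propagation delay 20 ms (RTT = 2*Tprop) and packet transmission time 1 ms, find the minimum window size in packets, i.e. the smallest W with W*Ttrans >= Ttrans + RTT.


Given: Ttrans = 1 ms, RTT = 40 ms (= 2 * Tprop, Tprop = 20 ms)
Time until first ACK returns = Ttrans + RTT = 1 + 40 = 41 ms
Need W * Ttrans >= Ttrans + RTT  ->  W >= (Ttrans + RTT) / Ttrans
(Ttrans + RTT) / Ttrans = 41 / 1 = 41
W_min = ceil(41) = 41

41


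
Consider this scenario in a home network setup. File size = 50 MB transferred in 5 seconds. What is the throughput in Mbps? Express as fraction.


Given: file = 50 MB, time = 5 s
File in Mb = 50 * 8 = 400 Mb
Throughput = 400 / 5 Mbps
Throughput = 80 Mbps

80


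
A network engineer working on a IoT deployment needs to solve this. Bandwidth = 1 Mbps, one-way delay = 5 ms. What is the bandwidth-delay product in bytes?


Given: bandwidth = 1 Mbps, delay = 5 ms
BDP in bits = 1 * 10^6 * 5 / 1000
BDP in bits = 5000
BDP in bytes = 5000 / 8 = 625

625


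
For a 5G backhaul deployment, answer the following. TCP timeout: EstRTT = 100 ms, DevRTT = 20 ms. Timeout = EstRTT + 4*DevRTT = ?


Given: EstRTT = 100 ms, DevRTT = 20 ms
Timeout = EstRTT + 4 * DevRTT
4 * DevRTT = 4 * 20 = 80
Timeout = 100 + 80 = 180 ms

180


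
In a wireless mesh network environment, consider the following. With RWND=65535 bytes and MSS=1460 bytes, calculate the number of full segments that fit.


Given: RWND = 65535 bytes, MSS = 1460 bytes
Full segments = floor(RWND / MSS)
Full segments = floor(65535 / 1460)
Full segments = floor(44.887) = 44

44


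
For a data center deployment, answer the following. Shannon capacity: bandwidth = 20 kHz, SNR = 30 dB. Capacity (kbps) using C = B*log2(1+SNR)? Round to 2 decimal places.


Given: B = 20 kHz, SNR = 30 dB
SNR linear = 10^(30/10) = 1000
1 + SNR = 1001
log2(1001) = 9.9672262588
C = 20 * 1000 * 9.9672262588 = 199344.5252 bps
C = 199.344525 kbps -> 199.34 kbps (2 dp)

199.34


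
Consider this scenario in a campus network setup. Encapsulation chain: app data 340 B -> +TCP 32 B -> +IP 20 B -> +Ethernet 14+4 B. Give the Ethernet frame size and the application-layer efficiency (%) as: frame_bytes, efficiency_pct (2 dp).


TCP segment = 340 + 32 = 372 B
IP packet = 372 + 20 = 392 B
Ethernet frame = 392 + 14 + 4 = 410 B
Efficiency = app / frame = 340 / 410 = 0.829268 = 82.9268% -> 82.93% (2 dp)

410, 82.93


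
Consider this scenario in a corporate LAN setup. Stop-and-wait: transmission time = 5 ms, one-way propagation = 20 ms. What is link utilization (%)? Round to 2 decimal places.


Given: Ttrans = 5 ms, Tprop = 20 ms
RTT = 2 * Tprop = 2 * 20 = 40 ms
U = Ttrans / (Ttrans + RTT)
U = 5 / (5 + 40)
U = 5 / 45 = 0.111111
U% = 11.11%

11.11


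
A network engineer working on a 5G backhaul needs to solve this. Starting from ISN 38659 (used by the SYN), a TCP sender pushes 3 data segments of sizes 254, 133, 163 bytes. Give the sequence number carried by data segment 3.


The SYN occupies sequence number ISN = 38659, so the first data byte is ISN + 1 = 38660.
SEQ of data segment i = (ISN + 1) + sum of payload sizes of segments 1..i-1.
Segment 1: SEQ = 38660, payload = 254 bytes
Segment 2: SEQ = 38914, payload = 133 bytes
Segment 3: SEQ = 39047, payload = 163 bytes
SEQ of segment 3 = 38660 + 254 + 133 = 39047

39047


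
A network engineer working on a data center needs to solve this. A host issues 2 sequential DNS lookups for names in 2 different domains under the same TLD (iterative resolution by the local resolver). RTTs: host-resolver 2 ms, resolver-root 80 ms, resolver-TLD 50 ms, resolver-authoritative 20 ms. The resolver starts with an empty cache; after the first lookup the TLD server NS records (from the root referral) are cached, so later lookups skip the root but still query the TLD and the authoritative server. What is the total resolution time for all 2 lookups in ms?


Lookup 1 (cold cache): local + root + TLD + auth = 2 + 80 + 50 + 20 = 152 ms
Lookups 2..2 (TLD NS cached -> skip root; new domain -> still ask TLD and auth): local + TLD + auth = 2 + 50 + 20 = 72 ms each
Remaining 1 lookups: 1 * 72 = 72 ms
Total = 152 + 72 = 224 ms

224


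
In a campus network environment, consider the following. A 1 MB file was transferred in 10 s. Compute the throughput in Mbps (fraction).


Given: file = 1 MB, time = 10 s
File in Mb = 1 * 8 = 8 Mb
Throughput = 8 / 10 Mbps
Throughput = 4/5 Mbps

4/5


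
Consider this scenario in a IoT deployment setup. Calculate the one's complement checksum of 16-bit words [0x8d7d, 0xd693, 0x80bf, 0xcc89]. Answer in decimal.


Given words: [0x8d7d, 0xd693, 0x80bf, 0xcc89]
Step 1: Sum all words
Raw sum = 36221 + 54931 + 32959 + 52361 = 176472
Step 2: Fold carry: (45400 + 2) = 45402
One's complement = ~45402 & 0xFFFF = 20133

20133


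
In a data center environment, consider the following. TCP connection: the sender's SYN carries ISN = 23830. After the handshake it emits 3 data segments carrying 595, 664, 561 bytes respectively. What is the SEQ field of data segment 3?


The SYN occupies sequence number ISN = 23830, so the first data byte is ISN + 1 = 23831.
SEQ of data segment i = (ISN + 1) + sum of payload sizes of segments 1..i-1.
Segment 1: SEQ = 23831, payload = 595 bytes
Segment 2: SEQ = 24426, payload = 664 bytes
Segment 3: SEQ = 25090, payload = 561 bytes
SEQ of segment 3 = 23831 + 595 + 664 = 25090

25090


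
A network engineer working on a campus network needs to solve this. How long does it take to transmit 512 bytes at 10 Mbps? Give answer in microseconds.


Given: packet = 512 bytes, bandwidth = 10 Mbps
Packet in bits = 512 * 8 = 4096 bits
Bandwidth = 10 * 10^6 = 10000000 bps
Time = 4096 / 10000000 seconds
Time in us = 4096 * 10^6 / 10000000 = 409.6

409.6


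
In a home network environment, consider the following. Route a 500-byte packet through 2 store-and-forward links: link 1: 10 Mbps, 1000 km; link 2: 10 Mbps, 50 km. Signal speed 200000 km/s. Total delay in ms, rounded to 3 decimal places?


Packet = 500 bytes = 4000 bits. Store-and-forward: sum (t_trans + t_prop) per link.
Link 1: t_trans = 4000/(10*10^6) s = 0.4000 ms; t_prop = 1000/200000 s = 5.0000 ms; subtotal = 5.4000 ms
Link 2: t_trans = 4000/(10*10^6) s = 0.4000 ms; t_prop = 50/200000 s = 0.2500 ms; subtotal = 0.6500 ms
End-to-end = 5.4000 + 0.6500 = 6.0500 ms -> 6.050 ms (3 dp)

6.050
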